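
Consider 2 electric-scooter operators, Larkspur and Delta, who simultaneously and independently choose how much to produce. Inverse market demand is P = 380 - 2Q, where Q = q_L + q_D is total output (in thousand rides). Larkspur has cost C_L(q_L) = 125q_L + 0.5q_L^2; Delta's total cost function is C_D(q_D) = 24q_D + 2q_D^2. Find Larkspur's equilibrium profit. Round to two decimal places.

3401.98

Larkspur's profit: π_L = (380 - 2Q)q_L - (125q_L + (1/2)q_L²). Setting ∂π_L/∂q_L = 0: 255 - 5q_L - 2(q_D) = 0.
Delta's profit: π_D = (380 - 2Q)q_D - (24q_D + 2q_D²). Setting ∂π_D/∂q_D = 0: 356 - 8q_D - 2(q_L) = 0.
Rearranging gives the reaction functions q_L = (255 - 2q_D)/5 and q_D = (356 - 2q_L)/8.
Substituting one into the other gives q_L = 332/9 and q_D = 635/18.
Price P = 380 - 2·(433/6) = 707/3.
Larkspur's profit: (707/3)·(332/9) - 125·(332/9) - (1/2)(332/9)² = 3401.9753.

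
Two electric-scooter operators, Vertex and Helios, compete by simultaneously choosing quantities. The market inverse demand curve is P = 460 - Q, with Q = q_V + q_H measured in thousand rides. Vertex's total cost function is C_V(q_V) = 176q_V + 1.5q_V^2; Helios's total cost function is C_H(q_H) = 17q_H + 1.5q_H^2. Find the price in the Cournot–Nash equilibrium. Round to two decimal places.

338.83

Vertex's profit: π_V = (460 - Q)q_V - (176q_V + (3/2)q_V²). Setting ∂π_V/∂q_V = 0: 284 - 5q_V - (q_H) = 0.
Helios's profit: π_H = (460 - Q)q_H - (17q_H + (3/2)q_H²). Setting ∂π_H/∂q_H = 0: 443 - 5q_H - (q_V) = 0.
Best responses: q_V = (284 - q_H)/5, q_H = (443 - q_V)/5.
Substituting one into the other gives q_V = 977/24 and q_H = 1931/24.
Total output Q = 727/6, so price P = 460 - 727/6 = 338.8333.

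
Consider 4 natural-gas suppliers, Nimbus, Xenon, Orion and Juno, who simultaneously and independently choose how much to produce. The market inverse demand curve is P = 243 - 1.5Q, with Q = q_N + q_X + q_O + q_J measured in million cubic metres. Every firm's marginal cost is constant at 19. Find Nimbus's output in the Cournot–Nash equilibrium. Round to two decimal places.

29.87

Each firm earns π_i = (243 - 1.5Q)q_i - 19q_i.
First-order condition (treating rivals' output as given): 224 - 3q_i - (3/2)·Σ_{j≠i} q_j = 0.
With identical firms every q_j equals q_i, so Σ_{j≠i} q_j = 3q_i and 224 = (15/2)q_i, giving q_i = 448/15.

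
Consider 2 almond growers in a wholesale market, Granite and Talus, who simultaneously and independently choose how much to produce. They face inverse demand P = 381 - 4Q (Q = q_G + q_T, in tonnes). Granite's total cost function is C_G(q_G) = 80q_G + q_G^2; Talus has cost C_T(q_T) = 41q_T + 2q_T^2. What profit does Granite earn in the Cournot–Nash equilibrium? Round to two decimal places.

Granite's profit: π_G = (381 - 4Q)q_G - (80q_G + q_G²). Setting ∂π_G/∂q_G = 0: 301 - 10q_G - 4(q_T) = 0.
Talus's profit: π_T = (381 - 4Q)q_T - (41q_T + 2q_T²). Setting ∂π_T/∂q_T = 0: 340 - 12q_T - 4(q_G) = 0.
Rearranging gives the reaction functions q_G = (301 - 4q_T)/10 and q_T = (340 - 4q_G)/12.
Substituting one into the other gives q_G = 563/26 and q_T = 549/26.
Price P = 381 - 4·(556/13) = 209.9231.
Granite's profit: 209.9231·(563/26) - 80·(563/26) - (563/26)² = 2344.4453.

2344.45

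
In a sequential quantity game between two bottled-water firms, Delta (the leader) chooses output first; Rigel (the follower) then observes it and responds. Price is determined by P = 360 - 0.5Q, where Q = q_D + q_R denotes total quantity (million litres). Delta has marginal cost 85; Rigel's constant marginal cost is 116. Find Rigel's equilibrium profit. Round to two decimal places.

4140.50

Solve by backward induction. Given q_D, the follower Rigel maximises π_R = (360 - (1/2)q_D - (1/2)q_R)q_R - 116q_R.
Follower FOC: 244 - (1/2)q_D - q_R = 0, so q_R(q_D) = (244 - (1/2)q_D).
The leader anticipates this reaction. Substituting into P = 360 - 0.5Q gives P = 238 - (1/4)q_D, so π_D = (238 - (1/4)q_D)q_D - 85q_D.
Leader FOC: 153 - (1/2)q_D = 0, so q_D = 306.
Then q_R = (244 - (1/2)·306) = 91.
Price P = 360 - (1/2)·397 = 323/2.
Rigel's profit: (323/2 - 116)·91 = 4140.5000.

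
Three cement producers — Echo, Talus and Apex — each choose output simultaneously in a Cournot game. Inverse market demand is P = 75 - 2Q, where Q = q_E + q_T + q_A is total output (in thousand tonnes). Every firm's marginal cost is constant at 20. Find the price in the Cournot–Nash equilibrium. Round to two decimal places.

33.75

A representative firm's profit is π_i = q_i(75 - 2Q) - 20q_i.
Setting ∂π_i/∂q_i = 0 with rivals' quantities fixed: 55 - 4q_i - 2·Σ_{j≠i} q_j = 0.
With identical firms every q_j equals q_i, so Σ_{j≠i} q_j = 2q_i and 55 = 8q_i, giving q_i = 55/8.
Total output Q = 165/8, so price P = 75 - 2·(165/8) = 135/4.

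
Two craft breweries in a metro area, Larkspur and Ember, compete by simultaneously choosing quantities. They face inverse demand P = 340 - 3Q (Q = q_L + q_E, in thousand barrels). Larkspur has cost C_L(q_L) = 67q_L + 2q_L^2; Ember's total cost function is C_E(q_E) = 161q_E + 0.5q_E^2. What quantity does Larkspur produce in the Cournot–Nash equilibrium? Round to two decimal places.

Larkspur's profit: π_L = (340 - 3Q)q_L - (67q_L + 2q_L²). Setting ∂π_L/∂q_L = 0: 273 - 10q_L - 3(q_E) = 0.
Ember's profit: π_E = (340 - 3Q)q_E - (161q_E + (1/2)q_E²). Setting ∂π_E/∂q_E = 0: 179 - 7q_E - 3(q_L) = 0.
Best responses: q_L = (273 - 3q_E)/10, q_E = (179 - 3q_L)/7.
Substituting one into the other gives q_L = 1374/61 and q_E = 971/61.

22.52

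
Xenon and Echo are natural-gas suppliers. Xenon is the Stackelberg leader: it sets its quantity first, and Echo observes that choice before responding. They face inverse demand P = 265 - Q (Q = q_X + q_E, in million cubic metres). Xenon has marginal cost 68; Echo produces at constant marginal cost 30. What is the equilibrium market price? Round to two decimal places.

The follower Echo best-responds to any q_X: π_E = (265 - Q)q_E - 30q_E.
∂π_E/∂q_E = 235 - q_X - 2q_E = 0 gives the reaction function q_E = (235 - q_X)/2.
Xenon substitutes q_E(q_X) into its own profit: π_X = q_X(265 - q_X - (235 - q_X)/2) - 68q_X = (295/2 - (1/2)q_X)q_X - 68q_X.
The leader's first-order condition 159/2 - q_X = 0 yields q_X = 159/2.
Then q_E = (235 - 159/2)/2 = 311/4.
Total output Q = 629/4, so price P = 265 - 629/4 = 431/4.

107.75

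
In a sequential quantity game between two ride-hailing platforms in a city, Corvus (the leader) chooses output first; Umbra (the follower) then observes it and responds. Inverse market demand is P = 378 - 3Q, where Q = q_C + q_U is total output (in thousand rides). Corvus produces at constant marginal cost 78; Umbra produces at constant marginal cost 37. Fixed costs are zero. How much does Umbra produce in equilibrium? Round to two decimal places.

The follower Umbra best-responds to any q_C: π_U = (378 - 3Q)q_U - 37q_U.
∂π_U/∂q_U = 341 - 3q_C - 6q_U = 0 gives the reaction function q_U = (341 - 3q_C)/6.
Corvus substitutes q_U(q_C) into its own profit: π_C = q_C(378 - 3q_C - (341 - 3q_C)/2) - 78q_C = (415/2 - (3/2)q_C)q_C - 78q_C.
Maximising: ∂π_C/∂q_C = 259/2 - 3q_C = 0, giving q_C = 259/6.
Then q_U = (341 - 3·(259/6))/6 = 141/4.

35.25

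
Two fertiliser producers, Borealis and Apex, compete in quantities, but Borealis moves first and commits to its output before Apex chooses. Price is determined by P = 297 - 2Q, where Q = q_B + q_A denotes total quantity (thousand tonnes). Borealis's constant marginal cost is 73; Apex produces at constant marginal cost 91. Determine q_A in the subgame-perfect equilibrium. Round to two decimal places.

21.25

Solve by backward induction. Given q_B, the follower Apex maximises π_A = (297 - 2q_B - 2q_A)q_A - 91q_A.
∂π_A/∂q_A = 206 - 2q_B - 4q_A = 0 gives the reaction function q_A = (206 - 2q_B)/4.
Borealis substitutes q_A(q_B) into its own profit: π_B = q_B(297 - 2q_B - (206 - 2q_B)/2) - 73q_B = (194 - q_B)q_B - 73q_B.
Leader FOC: 121 - 2q_B = 0, so q_B = 121/2.
Then q_A = (206 - 2·(121/2))/4 = 85/4.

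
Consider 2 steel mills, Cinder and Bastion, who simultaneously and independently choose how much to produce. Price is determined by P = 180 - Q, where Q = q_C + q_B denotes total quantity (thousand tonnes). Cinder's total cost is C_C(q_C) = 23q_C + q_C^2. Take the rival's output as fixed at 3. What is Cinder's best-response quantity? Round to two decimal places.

With the rival's output fixed at 3, Cinder's profit is π_C = (180 - 3 - q_C)q_C - (23q_C + q_C²) = (177 - q_C)q_C - (23q_C + q_C²).
∂π_C/∂q_C = 154 - 4q_C = 0, so q_C = 77/2.

38.50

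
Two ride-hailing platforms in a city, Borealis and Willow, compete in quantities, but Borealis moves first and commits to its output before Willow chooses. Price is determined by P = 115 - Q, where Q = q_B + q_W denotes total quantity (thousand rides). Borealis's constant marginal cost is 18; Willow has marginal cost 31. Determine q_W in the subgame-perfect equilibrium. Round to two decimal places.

14.50

The follower Willow best-responds to any q_B: π_W = (115 - Q)q_W - 31q_W.
∂π_W/∂q_W = 84 - q_B - 2q_W = 0 gives the reaction function q_W = (84 - q_B)/2.
The leader anticipates this reaction. Substituting into P = 115 - Q gives P = 73 - (1/2)q_B, so π_B = (73 - (1/2)q_B)q_B - 18q_B.
Leader FOC: 55 - q_B = 0, so q_B = 55.
Then q_W = (84 - 55)/2 = 29/2.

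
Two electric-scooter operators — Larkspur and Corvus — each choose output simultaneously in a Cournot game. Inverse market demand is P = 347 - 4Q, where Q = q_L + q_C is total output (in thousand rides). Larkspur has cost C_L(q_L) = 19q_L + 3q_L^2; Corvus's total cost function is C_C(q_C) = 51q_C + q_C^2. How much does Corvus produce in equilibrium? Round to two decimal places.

Larkspur's profit: π_L = (347 - 4Q)q_L - (19q_L + 3q_L²). Setting ∂π_L/∂q_L = 0: 328 - 14q_L - 4(q_C) = 0.
Corvus's profit: π_C = (347 - 4Q)q_C - (51q_C + q_C²). Setting ∂π_C/∂q_C = 0: 296 - 10q_C - 4(q_L) = 0.
Rearranging gives the reaction functions q_L = (328 - 4q_C)/14 and q_C = (296 - 4q_L)/10.
Solving the pair: q_L = 524/31, q_C = 708/31.

22.84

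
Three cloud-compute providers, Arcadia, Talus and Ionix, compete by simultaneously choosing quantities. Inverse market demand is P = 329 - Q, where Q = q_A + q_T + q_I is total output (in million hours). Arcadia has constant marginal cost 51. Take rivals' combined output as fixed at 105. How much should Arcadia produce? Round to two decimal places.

With rivals' combined output fixed at 105, Arcadia's profit is π_A = (329 - 105 - q_A)q_A - (51q_A) = (224 - q_A)q_A - (51q_A).
∂π_A/∂q_A = 173 - 2q_A = 0, so q_A = 173/2.

86.50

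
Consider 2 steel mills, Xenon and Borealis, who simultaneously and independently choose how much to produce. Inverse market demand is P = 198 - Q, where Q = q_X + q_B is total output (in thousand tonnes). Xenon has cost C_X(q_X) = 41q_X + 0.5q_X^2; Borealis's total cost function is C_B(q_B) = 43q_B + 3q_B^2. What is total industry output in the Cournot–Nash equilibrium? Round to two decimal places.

61.26

Xenon's profit: π_X = (198 - Q)q_X - (41q_X + (1/2)q_X²). Setting ∂π_X/∂q_X = 0: 157 - 3q_X - (q_B) = 0.
Borealis's first-order condition: 155 - 8q_B - (q_X) = 0.
Rearranging gives the reaction functions q_X = (157 - q_B)/3 and q_B = (155 - q_X)/8.
Solving the pair: q_X = 1101/23, q_B = 308/23.
Total output Q = 1101/23 + 308/23 = 1409/23.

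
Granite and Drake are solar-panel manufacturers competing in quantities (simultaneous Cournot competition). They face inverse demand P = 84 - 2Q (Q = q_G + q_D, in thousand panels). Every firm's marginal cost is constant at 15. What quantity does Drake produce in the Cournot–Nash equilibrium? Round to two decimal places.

Each firm earns π_i = (84 - 2Q)q_i - 15q_i.
Setting ∂π_i/∂q_i = 0 with rivals' quantities fixed: 69 - 4q_i - 2q_j = 0.
With identical firms every q_j equals q_i, so q_j = q_i and 69 = 6q_i, giving q_i = 23/2.

11.50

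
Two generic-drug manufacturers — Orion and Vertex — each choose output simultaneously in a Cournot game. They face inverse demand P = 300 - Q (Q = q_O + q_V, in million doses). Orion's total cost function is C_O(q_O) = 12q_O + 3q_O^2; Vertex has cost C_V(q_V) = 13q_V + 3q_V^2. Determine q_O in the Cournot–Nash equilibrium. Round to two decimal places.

32.02

Orion's profit: π_O = (300 - Q)q_O - (12q_O + 3q_O²). Setting ∂π_O/∂q_O = 0: 288 - 8q_O - (q_V) = 0.
Vertex's profit: π_V = (300 - Q)q_V - (13q_V + 3q_V²). Setting ∂π_V/∂q_V = 0: 287 - 8q_V - (q_O) = 0.
Rearranging gives the reaction functions q_O = (288 - q_V)/8 and q_V = (287 - q_O)/8.
Solving the pair: q_O = 32.0159, q_V = 31.8730.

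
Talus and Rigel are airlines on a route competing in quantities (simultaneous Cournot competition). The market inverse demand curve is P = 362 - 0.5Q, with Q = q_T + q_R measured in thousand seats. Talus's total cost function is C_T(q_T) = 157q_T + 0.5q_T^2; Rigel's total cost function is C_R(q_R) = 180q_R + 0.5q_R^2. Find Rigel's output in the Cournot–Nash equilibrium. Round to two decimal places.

Talus's profit: π_T = (362 - 0.5Q)q_T - (157q_T + (1/2)q_T²). Setting ∂π_T/∂q_T = 0: 205 - 2q_T - (1/2)(q_R) = 0.
Rigel's profit: π_R = (362 - 0.5Q)q_R - (180q_R + (1/2)q_R²). Setting ∂π_R/∂q_R = 0: 182 - 2q_R - (1/2)(q_T) = 0.
Best responses: q_T = (205 - (1/2)q_R)/2, q_R = (182 - (1/2)q_T)/2.
Solving the pair: q_T = 1276/15, q_R = 1046/15.

69.73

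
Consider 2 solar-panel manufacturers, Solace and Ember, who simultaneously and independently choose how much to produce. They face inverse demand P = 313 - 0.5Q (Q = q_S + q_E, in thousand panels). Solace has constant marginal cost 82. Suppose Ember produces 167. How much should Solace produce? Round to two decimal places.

With the rival's output fixed at 167, Solace's profit is π_S = (313 - (1/2)·167 - (1/2)q_S)q_S - (82q_S) = (459/2 - (1/2)q_S)q_S - (82q_S).
∂π_S/∂q_S = 295/2 - q_S = 0, so q_S = 295/2.

147.50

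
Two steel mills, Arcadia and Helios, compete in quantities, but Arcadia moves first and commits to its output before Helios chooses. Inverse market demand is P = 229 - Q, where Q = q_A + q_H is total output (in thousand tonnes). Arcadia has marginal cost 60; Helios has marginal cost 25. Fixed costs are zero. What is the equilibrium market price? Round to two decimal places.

Solve by backward induction. Given q_A, the follower Helios maximises π_H = (229 - q_A - q_H)q_H - 25q_H.
Follower FOC: 204 - q_A - 2q_H = 0, so q_H(q_A) = (204 - q_A)/2.
The leader anticipates this reaction. Substituting into P = 229 - Q gives P = 127 - (1/2)q_A, so π_A = (127 - (1/2)q_A)q_A - 60q_A.
The leader's first-order condition 67 - q_A = 0 yields q_A = 67.
Then q_H = (204 - 67)/2 = 137/2.
Total output Q = 271/2, so price P = 229 - 271/2 = 187/2.

93.50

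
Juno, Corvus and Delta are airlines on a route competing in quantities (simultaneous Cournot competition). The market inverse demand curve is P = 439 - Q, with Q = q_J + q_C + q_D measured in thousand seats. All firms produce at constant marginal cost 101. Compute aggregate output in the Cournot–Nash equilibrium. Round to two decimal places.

253.50

Each firm earns π_i = (439 - Q)q_i - 101q_i.
Setting ∂π_i/∂q_i = 0 with rivals' quantities fixed: 338 - 2q_i - Σ_{j≠i} q_j = 0.
By symmetry each firm produces the same amount; substituting Σ_{j≠i} q_j = 2q_i yields q_i = 338/4 = 169/2.
Total output Q = 169/2 + 169/2 + 169/2 = 507/2.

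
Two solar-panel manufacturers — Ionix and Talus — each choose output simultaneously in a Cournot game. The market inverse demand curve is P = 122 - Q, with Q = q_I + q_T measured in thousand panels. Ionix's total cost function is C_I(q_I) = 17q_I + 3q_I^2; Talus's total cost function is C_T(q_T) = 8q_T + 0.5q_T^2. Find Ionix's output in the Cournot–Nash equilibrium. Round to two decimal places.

Ionix's profit: π_I = (122 - Q)q_I - (17q_I + 3q_I²). Setting ∂π_I/∂q_I = 0: 105 - 8q_I - (q_T) = 0.
Talus's profit: π_T = (122 - Q)q_T - (8q_T + (1/2)q_T²). Setting ∂π_T/∂q_T = 0: 114 - 3q_T - (q_I) = 0.
So q_I = (105 - q_T)/8 and q_T = (114 - q_I)/3.
Substituting one into the other gives q_I = 201/23 and q_T = 807/23.

8.74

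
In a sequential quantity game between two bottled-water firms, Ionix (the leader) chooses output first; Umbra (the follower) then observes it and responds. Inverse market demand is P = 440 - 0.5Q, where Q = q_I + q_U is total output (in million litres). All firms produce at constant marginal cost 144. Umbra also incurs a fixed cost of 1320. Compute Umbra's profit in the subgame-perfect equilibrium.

9632

The follower Umbra best-responds to any q_I: π_U = (440 - 0.5Q)q_U - 144q_U.
∂π_U/∂q_U = 296 - (1/2)q_I - q_U = 0 gives the reaction function q_U = (296 - (1/2)q_I).
The leader anticipates this reaction. Substituting into P = 440 - 0.5Q gives P = 292 - (1/4)q_I, so π_I = (292 - (1/4)q_I)q_I - 144q_I.
Leader FOC: 148 - (1/2)q_I = 0, so q_I = 296.
Then q_U = (296 - (1/2)·296) = 148.
Price P = 440 - (1/2)·444 = 218.
Umbra's profit: (218 - 144)·148 - 1320 = 9632.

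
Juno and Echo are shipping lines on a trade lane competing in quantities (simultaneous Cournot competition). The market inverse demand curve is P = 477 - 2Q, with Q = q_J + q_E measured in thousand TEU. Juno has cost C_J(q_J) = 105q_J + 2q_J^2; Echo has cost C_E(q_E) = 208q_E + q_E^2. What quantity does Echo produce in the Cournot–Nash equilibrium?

32

Juno's profit: π_J = (477 - 2Q)q_J - (105q_J + 2q_J²). Setting ∂π_J/∂q_J = 0: 372 - 8q_J - 2(q_E) = 0.
Echo's profit: π_E = (477 - 2Q)q_E - (208q_E + q_E²). Setting ∂π_E/∂q_E = 0: 269 - 6q_E - 2(q_J) = 0.
Best responses: q_J = (372 - 2q_E)/8, q_E = (269 - 2q_J)/6.
Substituting one into the other gives q_J = 77/2 and q_E = 32.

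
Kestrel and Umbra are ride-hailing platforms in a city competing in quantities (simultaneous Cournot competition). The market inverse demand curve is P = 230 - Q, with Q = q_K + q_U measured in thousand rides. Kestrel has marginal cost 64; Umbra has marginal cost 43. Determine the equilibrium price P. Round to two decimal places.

Kestrel's profit: π_K = (230 - Q)q_K - (64q_K). Setting ∂π_K/∂q_K = 0: 166 - 2q_K - (q_U) = 0.
Umbra's first-order condition: 187 - 2q_U - (q_K) = 0.
Best responses: q_K = (166 - q_U)/2, q_U = (187 - q_K)/2.
Substituting one into the other gives q_K = 145/3 and q_U = 208/3.
Total output Q = 353/3, so price P = 230 - 353/3 = 337/3.

112.33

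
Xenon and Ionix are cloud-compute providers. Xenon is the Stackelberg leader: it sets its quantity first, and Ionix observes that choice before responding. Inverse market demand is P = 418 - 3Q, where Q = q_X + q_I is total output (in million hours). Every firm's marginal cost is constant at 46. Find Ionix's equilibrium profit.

2883

The follower Ionix best-responds to any q_X: π_I = (418 - 3Q)q_I - 46q_I.
Follower FOC: 372 - 3q_X - 6q_I = 0, so q_I(q_X) = (372 - 3q_X)/6.
Xenon substitutes q_I(q_X) into its own profit: π_X = q_X(418 - 3q_X - (372 - 3q_X)/2) - 46q_X = (232 - (3/2)q_X)q_X - 46q_X.
Leader FOC: 186 - 3q_X = 0, so q_X = 62.
Then q_I = (372 - 3·62)/6 = 31.
Price P = 418 - 3·93 = 139.
Ionix's profit: (139 - 46)·31 = 2883.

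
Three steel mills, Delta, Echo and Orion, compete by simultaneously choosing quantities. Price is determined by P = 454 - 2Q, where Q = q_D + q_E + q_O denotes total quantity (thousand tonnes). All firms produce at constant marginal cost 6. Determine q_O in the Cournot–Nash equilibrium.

Each firm earns π_i = (454 - 2Q)q_i - 6q_i.
First-order condition (treating rivals' output as given): 448 - 4q_i - 2·Σ_{j≠i} q_j = 0.
With identical firms every q_j equals q_i, so Σ_{j≠i} q_j = 2q_i and 448 = 8q_i, giving q_i = 56.

56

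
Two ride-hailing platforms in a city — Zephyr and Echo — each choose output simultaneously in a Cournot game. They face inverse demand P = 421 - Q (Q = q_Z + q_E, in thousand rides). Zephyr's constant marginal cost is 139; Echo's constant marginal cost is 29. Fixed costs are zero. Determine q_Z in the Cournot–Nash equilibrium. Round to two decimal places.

57.33

Zephyr's profit: π_Z = (421 - Q)q_Z - (139q_Z). Setting ∂π_Z/∂q_Z = 0: 282 - 2q_Z - (q_E) = 0.
Echo's first-order condition: 392 - 2q_E - (q_Z) = 0.
So q_Z = (282 - q_E)/2 and q_E = (392 - q_Z)/2.
Substituting one into the other gives q_Z = 172/3 and q_E = 502/3.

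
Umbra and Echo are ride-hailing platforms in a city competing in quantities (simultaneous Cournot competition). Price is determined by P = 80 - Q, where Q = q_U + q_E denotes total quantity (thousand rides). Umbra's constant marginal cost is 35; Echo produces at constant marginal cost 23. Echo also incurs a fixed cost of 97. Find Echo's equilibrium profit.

432

Umbra's profit: π_U = (80 - Q)q_U - (35q_U). Setting ∂π_U/∂q_U = 0: 45 - 2q_U - (q_E) = 0.
Echo's profit: π_E = (80 - Q)q_E - (23q_E). Setting ∂π_E/∂q_E = 0: 57 - 2q_E - (q_U) = 0.
So q_U = (45 - q_E)/2 and q_E = (57 - q_U)/2.
Substituting one into the other gives q_U = 11 and q_E = 23.
Price P = 80 - 34 = 46.
Echo's profit: (46 - 23)·23 - 97 = 432.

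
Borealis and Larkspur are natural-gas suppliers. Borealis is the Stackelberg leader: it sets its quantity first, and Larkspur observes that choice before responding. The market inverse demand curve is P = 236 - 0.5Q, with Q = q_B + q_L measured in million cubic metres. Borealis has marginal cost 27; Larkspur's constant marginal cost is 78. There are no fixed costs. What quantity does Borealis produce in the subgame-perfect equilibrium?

260

The follower Larkspur best-responds to any q_B: π_L = (236 - 0.5Q)q_L - 78q_L.
Follower FOC: 158 - (1/2)q_B - q_L = 0, so q_L(q_B) = (158 - (1/2)q_B).
The leader anticipates this reaction. Substituting into P = 236 - 0.5Q gives P = 157 - (1/4)q_B, so π_B = (157 - (1/4)q_B)q_B - 27q_B.
The leader's first-order condition 130 - (1/2)q_B = 0 yields q_B = 260.
Then q_L = (158 - (1/2)·260) = 28.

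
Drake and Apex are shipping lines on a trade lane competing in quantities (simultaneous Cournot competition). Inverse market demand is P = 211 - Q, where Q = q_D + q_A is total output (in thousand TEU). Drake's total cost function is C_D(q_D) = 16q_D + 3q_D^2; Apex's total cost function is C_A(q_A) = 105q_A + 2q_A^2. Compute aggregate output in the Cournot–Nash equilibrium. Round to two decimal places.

Drake's profit: π_D = (211 - Q)q_D - (16q_D + 3q_D²). Setting ∂π_D/∂q_D = 0: 195 - 8q_D - (q_A) = 0.
Apex's first-order condition: 106 - 6q_A - (q_D) = 0.
So q_D = (195 - q_A)/8 and q_A = (106 - q_D)/6.
Substituting one into the other gives q_D = 1064/47 and q_A = 653/47.
Total output Q = 1064/47 + 653/47 = 1717/47.

36.53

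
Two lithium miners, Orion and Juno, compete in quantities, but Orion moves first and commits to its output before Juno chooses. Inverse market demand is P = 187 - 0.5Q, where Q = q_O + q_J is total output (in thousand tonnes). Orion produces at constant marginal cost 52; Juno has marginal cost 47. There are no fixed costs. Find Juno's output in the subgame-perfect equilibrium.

Solve by backward induction. Given q_O, the follower Juno maximises π_J = (187 - (1/2)q_O - (1/2)q_J)q_J - 47q_J.
Setting the follower's marginal profit to zero, 140 - (1/2)q_O - q_J = 0, i.e. q_J = (140 - (1/2)q_O).
The leader anticipates this reaction. Substituting into P = 187 - 0.5Q gives P = 117 - (1/4)q_O, so π_O = (117 - (1/4)q_O)q_O - 52q_O.
Leader FOC: 65 - (1/2)q_O = 0, so q_O = 130.
Then q_J = (140 - (1/2)·130) = 75.

75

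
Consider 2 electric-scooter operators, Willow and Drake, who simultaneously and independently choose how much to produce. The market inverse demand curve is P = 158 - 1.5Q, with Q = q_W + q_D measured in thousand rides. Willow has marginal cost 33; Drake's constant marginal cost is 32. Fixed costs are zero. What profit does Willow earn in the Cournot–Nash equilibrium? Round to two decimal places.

Willow's profit: π_W = (158 - 1.5Q)q_W - (33q_W). Setting ∂π_W/∂q_W = 0: 125 - 3q_W - (3/2)(q_D) = 0.
Drake's first-order condition: 126 - 3q_D - (3/2)(q_W) = 0.
So q_W = (125 - (3/2)q_D)/3 and q_D = (126 - (3/2)q_W)/3.
Substituting one into the other gives q_W = 248/9 and q_D = 254/9.
Price P = 158 - (3/2)·(502/9) = 223/3.
Willow's profit: (223/3 - 33)·(248/9) = 1138.9630.

1138.96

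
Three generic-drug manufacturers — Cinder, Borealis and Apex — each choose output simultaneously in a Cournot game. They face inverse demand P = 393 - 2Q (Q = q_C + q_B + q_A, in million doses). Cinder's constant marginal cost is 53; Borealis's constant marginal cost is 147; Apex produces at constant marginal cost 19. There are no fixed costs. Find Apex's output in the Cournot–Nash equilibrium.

67

Cinder's profit: π_C = (393 - 2Q)q_C - (53q_C). Setting ∂π_C/∂q_C = 0: 340 - 4q_C - 2(q_B + q_A) = 0.
Borealis's profit: π_B = (393 - 2Q)q_B - (147q_B). Setting ∂π_B/∂q_B = 0: 246 - 4q_B - 2(q_C + q_A) = 0.
Apex's first-order condition: 374 - 4q_A - 2(q_C + q_B) = 0.
Adding the 3 conditions: 960 − 4Q − 4Q = 0, i.e. Q = 120.
Back-substituting: q_C = (340 − 240)/2 = 50, q_B = (246 − 240)/2 = 3, q_A = (374 − 240)/2 = 67.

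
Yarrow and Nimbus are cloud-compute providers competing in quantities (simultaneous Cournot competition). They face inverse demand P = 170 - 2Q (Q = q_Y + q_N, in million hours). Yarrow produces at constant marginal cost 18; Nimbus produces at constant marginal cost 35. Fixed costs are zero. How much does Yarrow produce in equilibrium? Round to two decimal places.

Yarrow's profit: π_Y = (170 - 2Q)q_Y - (18q_Y). Setting ∂π_Y/∂q_Y = 0: 152 - 4q_Y - 2(q_N) = 0.
Nimbus's first-order condition: 135 - 4q_N - 2(q_Y) = 0.
So q_Y = (152 - 2q_N)/4 and q_N = (135 - 2q_Y)/4.
Substituting one into the other gives q_Y = 169/6 and q_N = 59/3.

28.17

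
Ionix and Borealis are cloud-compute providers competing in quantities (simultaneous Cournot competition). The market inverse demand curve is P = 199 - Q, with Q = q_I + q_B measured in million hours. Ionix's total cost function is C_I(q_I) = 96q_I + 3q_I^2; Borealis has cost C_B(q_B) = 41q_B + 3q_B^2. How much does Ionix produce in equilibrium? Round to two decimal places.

10.57

Ionix's profit: π_I = (199 - Q)q_I - (96q_I + 3q_I²). Setting ∂π_I/∂q_I = 0: 103 - 8q_I - (q_B) = 0.
Borealis's first-order condition: 158 - 8q_B - (q_I) = 0.
Best responses: q_I = (103 - q_B)/8, q_B = (158 - q_I)/8.
Substituting one into the other gives q_I = 74/7 and q_B = 129/7.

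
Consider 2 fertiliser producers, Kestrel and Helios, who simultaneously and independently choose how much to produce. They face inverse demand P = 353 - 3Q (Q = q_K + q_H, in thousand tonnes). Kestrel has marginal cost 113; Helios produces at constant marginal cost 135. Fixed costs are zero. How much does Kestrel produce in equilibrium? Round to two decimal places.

29.11

Kestrel's profit: π_K = (353 - 3Q)q_K - (113q_K). Setting ∂π_K/∂q_K = 0: 240 - 6q_K - 3(q_H) = 0.
Helios's profit: π_H = (353 - 3Q)q_H - (135q_H). Setting ∂π_H/∂q_H = 0: 218 - 6q_H - 3(q_K) = 0.
So q_K = (240 - 3q_H)/6 and q_H = (218 - 3q_K)/6.
Solving the pair: q_K = 262/9, q_H = 196/9.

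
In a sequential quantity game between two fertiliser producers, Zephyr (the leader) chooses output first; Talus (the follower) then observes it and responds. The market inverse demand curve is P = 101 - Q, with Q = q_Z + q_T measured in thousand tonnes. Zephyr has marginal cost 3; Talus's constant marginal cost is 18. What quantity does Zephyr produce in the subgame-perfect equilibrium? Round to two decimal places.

The follower Talus best-responds to any q_Z: π_T = (101 - Q)q_T - 18q_T.
Follower FOC: 83 - q_Z - 2q_T = 0, so q_T(q_Z) = (83 - q_Z)/2.
The leader anticipates this reaction. Substituting into P = 101 - Q gives P = 119/2 - (1/2)q_Z, so π_Z = (119/2 - (1/2)q_Z)q_Z - 3q_Z.
Maximising: ∂π_Z/∂q_Z = 113/2 - q_Z = 0, giving q_Z = 113/2.
Then q_T = (83 - 113/2)/2 = 53/4.

56.50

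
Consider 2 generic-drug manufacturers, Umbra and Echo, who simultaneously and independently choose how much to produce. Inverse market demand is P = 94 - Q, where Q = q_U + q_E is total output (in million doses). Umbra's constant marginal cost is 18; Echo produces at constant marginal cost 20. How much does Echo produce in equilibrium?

Umbra's profit: π_U = (94 - Q)q_U - (18q_U). Setting ∂π_U/∂q_U = 0: 76 - 2q_U - (q_E) = 0.
Echo's first-order condition: 74 - 2q_E - (q_U) = 0.
So q_U = (76 - q_E)/2 and q_E = (74 - q_U)/2.
Solving the pair: q_U = 26, q_E = 24.

24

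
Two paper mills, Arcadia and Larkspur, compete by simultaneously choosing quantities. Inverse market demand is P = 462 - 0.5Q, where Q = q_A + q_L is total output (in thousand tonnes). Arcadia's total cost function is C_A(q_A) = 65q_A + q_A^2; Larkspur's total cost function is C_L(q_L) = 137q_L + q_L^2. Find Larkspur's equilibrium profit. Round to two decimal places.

11812.94

Arcadia's profit: π_A = (462 - 0.5Q)q_A - (65q_A + q_A²). Setting ∂π_A/∂q_A = 0: 397 - 3q_A - (1/2)(q_L) = 0.
Larkspur's first-order condition: 325 - 3q_L - (1/2)(q_A) = 0.
Best responses: q_A = (397 - (1/2)q_L)/3, q_L = (325 - (1/2)q_A)/3.
Substituting one into the other gives q_A = 117.5429 and q_L = 88.7429.
Price P = 462 - (1/2)·(1444/7) = 358.8571.
Larkspur's profit: 358.8571·88.7429 - 137·88.7429 - 88.7429² = 11812.9420.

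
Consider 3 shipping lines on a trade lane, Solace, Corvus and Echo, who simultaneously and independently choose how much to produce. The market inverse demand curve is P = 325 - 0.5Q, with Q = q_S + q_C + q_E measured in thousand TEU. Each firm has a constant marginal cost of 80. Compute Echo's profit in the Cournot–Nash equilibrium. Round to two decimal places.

7503.13

Each firm earns π_i = (325 - 0.5Q)q_i - 80q_i.
Setting ∂π_i/∂q_i = 0 with rivals' quantities fixed: 245 - q_i - (1/2)·Σ_{j≠i} q_j = 0.
By symmetry each firm produces the same amount; substituting Σ_{j≠i} q_j = 2q_i yields q_i = 245/2.
Price P = 325 - (1/2)·(735/2) = 565/4.
Echo's profit: (565/4 - 80)·(245/2) = 7503.1250.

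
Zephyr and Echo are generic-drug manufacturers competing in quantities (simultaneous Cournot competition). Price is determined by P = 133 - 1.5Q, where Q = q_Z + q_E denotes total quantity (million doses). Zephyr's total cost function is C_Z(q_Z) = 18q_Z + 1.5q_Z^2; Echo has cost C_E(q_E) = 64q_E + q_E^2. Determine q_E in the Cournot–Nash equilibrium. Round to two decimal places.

8.70

Zephyr's profit: π_Z = (133 - 1.5Q)q_Z - (18q_Z + (3/2)q_Z²). Setting ∂π_Z/∂q_Z = 0: 115 - 6q_Z - (3/2)(q_E) = 0.
Echo's profit: π_E = (133 - 1.5Q)q_E - (64q_E + q_E²). Setting ∂π_E/∂q_E = 0: 69 - 5q_E - (3/2)(q_Z) = 0.
So q_Z = (115 - (3/2)q_E)/6 and q_E = (69 - (3/2)q_Z)/5.
Solving the pair: q_Z = 1886/111, q_E = 322/37.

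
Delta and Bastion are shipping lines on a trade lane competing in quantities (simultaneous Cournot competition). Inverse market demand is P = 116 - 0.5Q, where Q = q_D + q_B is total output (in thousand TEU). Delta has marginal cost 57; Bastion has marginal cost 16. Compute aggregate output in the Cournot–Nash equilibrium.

106

Delta's profit: π_D = (116 - 0.5Q)q_D - (57q_D). Setting ∂π_D/∂q_D = 0: 59 - q_D - (1/2)(q_B) = 0.
Bastion's profit: π_B = (116 - 0.5Q)q_B - (16q_B). Setting ∂π_B/∂q_B = 0: 100 - q_B - (1/2)(q_D) = 0.
So q_D = (59 - (1/2)q_B) and q_B = (100 - (1/2)q_D).
Solving the pair: q_D = 12, q_B = 94.
Total output Q = 12 + 94 = 106.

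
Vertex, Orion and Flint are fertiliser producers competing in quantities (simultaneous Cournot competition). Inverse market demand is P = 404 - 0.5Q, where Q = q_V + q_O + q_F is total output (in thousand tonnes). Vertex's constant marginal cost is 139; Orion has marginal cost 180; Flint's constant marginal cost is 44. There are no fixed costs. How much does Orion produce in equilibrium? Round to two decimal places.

23.50

Vertex's profit: π_V = (404 - 0.5Q)q_V - (139q_V). Setting ∂π_V/∂q_V = 0: 265 - q_V - (1/2)(q_O + q_F) = 0.
Orion's profit: π_O = (404 - 0.5Q)q_O - (180q_O). Setting ∂π_O/∂q_O = 0: 224 - q_O - (1/2)(q_V + q_F) = 0.
Flint's profit: π_F = (404 - 0.5Q)q_F - (44q_F). Setting ∂π_F/∂q_F = 0: 360 - q_F - (1/2)(q_V + q_O) = 0.
Adding the 3 first-order conditions: 849 − 2Q = 0, so Q = 849/2.
Back-substituting: q_V = (265 − 849/4)/(1/2) = 211/2, q_O = (224 − 849/4)/(1/2) = 47/2, q_F = (360 − 849/4)/(1/2) = 591/2.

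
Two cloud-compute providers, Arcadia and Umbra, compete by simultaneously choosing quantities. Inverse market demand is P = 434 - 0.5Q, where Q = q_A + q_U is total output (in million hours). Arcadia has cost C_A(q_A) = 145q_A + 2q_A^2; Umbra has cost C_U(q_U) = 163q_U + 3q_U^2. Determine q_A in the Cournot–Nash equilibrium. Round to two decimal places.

54.32

Arcadia's profit: π_A = (434 - 0.5Q)q_A - (145q_A + 2q_A²). Setting ∂π_A/∂q_A = 0: 289 - 5q_A - (1/2)(q_U) = 0.
Umbra's profit: π_U = (434 - 0.5Q)q_U - (163q_U + 3q_U²). Setting ∂π_U/∂q_U = 0: 271 - 7q_U - (1/2)(q_A) = 0.
Best responses: q_A = (289 - (1/2)q_U)/5, q_U = (271 - (1/2)q_A)/7.
Substituting one into the other gives q_A = 54.3165 and q_U = 34.8345.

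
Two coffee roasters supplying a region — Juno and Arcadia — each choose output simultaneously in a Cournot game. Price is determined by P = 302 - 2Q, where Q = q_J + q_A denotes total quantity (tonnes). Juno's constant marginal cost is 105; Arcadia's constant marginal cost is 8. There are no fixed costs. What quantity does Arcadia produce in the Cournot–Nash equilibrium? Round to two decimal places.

65.17

Juno's profit: π_J = (302 - 2Q)q_J - (105q_J). Setting ∂π_J/∂q_J = 0: 197 - 4q_J - 2(q_A) = 0.
Arcadia's first-order condition: 294 - 4q_A - 2(q_J) = 0.
Best responses: q_J = (197 - 2q_A)/4, q_A = (294 - 2q_J)/4.
Substituting one into the other gives q_J = 50/3 and q_A = 391/6.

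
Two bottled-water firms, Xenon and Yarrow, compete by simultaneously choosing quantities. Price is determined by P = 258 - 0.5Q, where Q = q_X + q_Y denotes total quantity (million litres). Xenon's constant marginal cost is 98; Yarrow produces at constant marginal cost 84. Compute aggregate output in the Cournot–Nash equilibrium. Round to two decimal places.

222.67

Xenon's profit: π_X = (258 - 0.5Q)q_X - (98q_X). Setting ∂π_X/∂q_X = 0: 160 - q_X - (1/2)(q_Y) = 0.
Yarrow's first-order condition: 174 - q_Y - (1/2)(q_X) = 0.
Rearranging gives the reaction functions q_X = (160 - (1/2)q_Y) and q_Y = (174 - (1/2)q_X).
Substituting one into the other gives q_X = 292/3 and q_Y = 376/3.
Total output Q = 292/3 + 376/3 = 668/3.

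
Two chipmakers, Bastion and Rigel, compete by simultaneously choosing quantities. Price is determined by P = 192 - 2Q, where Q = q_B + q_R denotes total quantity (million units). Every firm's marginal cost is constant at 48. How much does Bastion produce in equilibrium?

Each firm earns π_i = (192 - 2Q)q_i - 48q_i.
First-order condition (treating rivals' output as given): 144 - 4q_i - 2q_j = 0.
With identical firms every q_j equals q_i, so q_j = q_i and 144 = 6q_i, giving q_i = 24.

24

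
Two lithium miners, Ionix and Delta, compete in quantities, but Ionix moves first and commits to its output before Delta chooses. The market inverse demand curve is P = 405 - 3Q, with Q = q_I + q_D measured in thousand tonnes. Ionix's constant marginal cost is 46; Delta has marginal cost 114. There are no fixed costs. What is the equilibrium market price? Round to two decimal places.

The follower Delta best-responds to any q_I: π_D = (405 - 3Q)q_D - 114q_D.
Follower FOC: 291 - 3q_I - 6q_D = 0, so q_D(q_I) = (291 - 3q_I)/6.
The leader anticipates this reaction. Substituting into P = 405 - 3Q gives P = 519/2 - (3/2)q_I, so π_I = (519/2 - (3/2)q_I)q_I - 46q_I.
Maximising: ∂π_I/∂q_I = 427/2 - 3q_I = 0, giving q_I = 427/6.
Then q_D = (291 - 3·(427/6))/6 = 155/12.
Total output Q = 1009/12, so price P = 405 - 3·(1009/12) = 611/4.

152.75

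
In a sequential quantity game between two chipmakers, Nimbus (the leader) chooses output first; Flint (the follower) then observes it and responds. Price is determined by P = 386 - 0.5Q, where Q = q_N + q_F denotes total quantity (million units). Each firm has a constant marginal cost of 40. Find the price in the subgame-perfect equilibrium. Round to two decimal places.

Solve by backward induction. Given q_N, the follower Flint maximises π_F = (386 - (1/2)q_N - (1/2)q_F)q_F - 40q_F.
∂π_F/∂q_F = 346 - (1/2)q_N - q_F = 0 gives the reaction function q_F = (346 - (1/2)q_N).
Nimbus substitutes q_F(q_N) into its own profit: π_N = q_N(386 - (1/2)q_N - (346 - (1/2)q_N)/2) - 40q_N = (213 - (1/4)q_N)q_N - 40q_N.
Leader FOC: 173 - (1/2)q_N = 0, so q_N = 346.
Then q_F = (346 - (1/2)·346) = 173.
Total output Q = 519, so price P = 386 - (1/2)·519 = 253/2.

126.50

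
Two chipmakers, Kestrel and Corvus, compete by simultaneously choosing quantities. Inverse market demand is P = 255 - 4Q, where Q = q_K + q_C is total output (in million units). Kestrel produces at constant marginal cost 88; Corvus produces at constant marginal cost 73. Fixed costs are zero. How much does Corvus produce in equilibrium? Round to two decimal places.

16.42

Kestrel's profit: π_K = (255 - 4Q)q_K - (88q_K). Setting ∂π_K/∂q_K = 0: 167 - 8q_K - 4(q_C) = 0.
Corvus's first-order condition: 182 - 8q_C - 4(q_K) = 0.
Best responses: q_K = (167 - 4q_C)/8, q_C = (182 - 4q_K)/8.
Solving the pair: q_K = 38/3, q_C = 197/12.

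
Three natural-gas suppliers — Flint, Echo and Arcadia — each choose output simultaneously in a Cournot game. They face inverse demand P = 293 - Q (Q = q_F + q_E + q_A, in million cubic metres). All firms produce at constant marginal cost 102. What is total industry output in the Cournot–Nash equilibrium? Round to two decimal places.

Each firm earns π_i = (293 - Q)q_i - 102q_i.
Setting ∂π_i/∂q_i = 0 with rivals' quantities fixed: 191 - 2q_i - Σ_{j≠i} q_j = 0.
By symmetry each firm produces the same amount; substituting Σ_{j≠i} q_j = 2q_i yields q_i = 191/4.
Total output Q = 191/4 + 191/4 + 191/4 = 573/4.

143.25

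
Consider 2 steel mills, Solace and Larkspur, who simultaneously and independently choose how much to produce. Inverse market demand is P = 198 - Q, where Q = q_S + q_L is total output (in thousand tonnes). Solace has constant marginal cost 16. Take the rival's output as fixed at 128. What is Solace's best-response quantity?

With the rival's output fixed at 128, Solace's profit is π_S = (198 - 128 - q_S)q_S - (16q_S) = (70 - q_S)q_S - (16q_S).
∂π_S/∂q_S = 54 - 2q_S = 0, so q_S = 27.

27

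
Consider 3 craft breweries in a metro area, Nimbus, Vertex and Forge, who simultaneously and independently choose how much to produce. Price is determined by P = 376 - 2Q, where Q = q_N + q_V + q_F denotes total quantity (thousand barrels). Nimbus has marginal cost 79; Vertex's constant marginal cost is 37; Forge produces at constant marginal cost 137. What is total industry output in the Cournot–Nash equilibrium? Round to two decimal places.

109.38

Nimbus's profit: π_N = (376 - 2Q)q_N - (79q_N). Setting ∂π_N/∂q_N = 0: 297 - 4q_N - 2(q_V + q_F) = 0.
Vertex's profit: π_V = (376 - 2Q)q_V - (37q_V). Setting ∂π_V/∂q_V = 0: 339 - 4q_V - 2(q_N + q_F) = 0.
Forge's profit: π_F = (376 - 2Q)q_F - (137q_F). Setting ∂π_F/∂q_F = 0: 239 - 4q_F - 2(q_N + q_V) = 0.
Adding the 3 first-order conditions: 875 − 8Q = 0, so Q = 875/8.
Back-substituting: q_N = (297 − 875/4)/2 = 313/8, q_V = (339 − 875/4)/2 = 481/8, q_F = (239 − 875/4)/2 = 81/8.
Total output Q = 313/8 + 481/8 + 81/8 = 875/8.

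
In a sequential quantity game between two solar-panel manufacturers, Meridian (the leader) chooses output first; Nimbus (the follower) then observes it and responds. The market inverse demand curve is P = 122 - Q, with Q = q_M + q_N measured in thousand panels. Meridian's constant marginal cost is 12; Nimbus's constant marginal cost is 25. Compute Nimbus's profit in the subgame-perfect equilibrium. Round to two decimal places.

315.06

Solve by backward induction. Given q_M, the follower Nimbus maximises π_N = (122 - q_M - q_N)q_N - 25q_N.
∂π_N/∂q_N = 97 - q_M - 2q_N = 0 gives the reaction function q_N = (97 - q_M)/2.
The leader anticipates this reaction. Substituting into P = 122 - Q gives P = 147/2 - (1/2)q_M, so π_M = (147/2 - (1/2)q_M)q_M - 12q_M.
Leader FOC: 123/2 - q_M = 0, so q_M = 123/2.
Then q_N = (97 - 123/2)/2 = 71/4.
Price P = 122 - 317/4 = 171/4.
Nimbus's profit: (171/4 - 25)·(71/4) = 315.0625.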